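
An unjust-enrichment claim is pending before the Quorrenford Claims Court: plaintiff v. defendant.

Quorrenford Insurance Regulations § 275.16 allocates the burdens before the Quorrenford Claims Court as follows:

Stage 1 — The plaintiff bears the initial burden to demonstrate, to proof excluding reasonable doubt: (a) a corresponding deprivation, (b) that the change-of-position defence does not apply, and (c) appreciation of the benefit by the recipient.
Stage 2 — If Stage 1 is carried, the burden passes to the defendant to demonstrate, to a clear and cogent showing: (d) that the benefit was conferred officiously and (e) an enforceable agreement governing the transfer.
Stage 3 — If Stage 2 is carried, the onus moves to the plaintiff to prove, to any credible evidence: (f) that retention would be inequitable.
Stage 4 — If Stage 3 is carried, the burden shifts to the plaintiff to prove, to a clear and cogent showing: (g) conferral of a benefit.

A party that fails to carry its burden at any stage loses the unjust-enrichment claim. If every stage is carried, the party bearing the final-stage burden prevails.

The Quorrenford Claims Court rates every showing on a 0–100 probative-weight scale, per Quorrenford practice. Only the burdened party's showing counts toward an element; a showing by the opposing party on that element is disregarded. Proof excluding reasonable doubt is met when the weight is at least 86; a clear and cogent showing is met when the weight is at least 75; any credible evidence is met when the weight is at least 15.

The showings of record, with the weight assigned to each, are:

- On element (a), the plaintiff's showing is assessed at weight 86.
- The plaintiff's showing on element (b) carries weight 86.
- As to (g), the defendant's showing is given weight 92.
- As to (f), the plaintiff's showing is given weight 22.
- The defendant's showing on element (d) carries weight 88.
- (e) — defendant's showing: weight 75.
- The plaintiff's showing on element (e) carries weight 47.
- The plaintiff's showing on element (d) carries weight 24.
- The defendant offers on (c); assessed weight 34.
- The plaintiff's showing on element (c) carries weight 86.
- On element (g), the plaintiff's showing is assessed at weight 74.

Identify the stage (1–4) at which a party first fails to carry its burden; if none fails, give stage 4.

At Stage 1 the plaintiff must meet proof excluding reasonable doubt (weight is at least 86): on (a) the weight is 86, ≥ 86, so (a) meets the standard; on (b) the weight is 86, which does reach 86, so (b) meets the standard; on (c) the weight is 86 (the defendant's 34 is given no effect), which does reach 86, so (c) meets the standard.
  The plaintiff carries Stage 1; the defendant now bears the burden.
At Stage 2 the defendant must meet a clear and cogent showing (weight is at least 75): on (d) the weight is 88 (the plaintiff's 24 is given no effect), which does reach 75, so (d) meets the standard; on (e) the weight is 75 (the plaintiff's 47 is given no effect), ≥ 75, so (e) meets the standard.
  Stage 2 carried; the burden shifts to the plaintiff.
At Stage 3 the plaintiff must meet any credible evidence (weight is at least 15): on (f) the weight is 22, ≥ 15, so (f) meets the standard.
  Stage 3 carried; the burden remains with the plaintiff.
At Stage 4 the plaintiff must meet a clear and cogent showing (weight is at least 75): on (g) the weight is 74 (the defendant's 92 is given no effect), < 75, so (g) does not meet the standard.
  Not every element is met, so the plaintiff fails to carry Stage 4.
The defendant prevails.

stage 4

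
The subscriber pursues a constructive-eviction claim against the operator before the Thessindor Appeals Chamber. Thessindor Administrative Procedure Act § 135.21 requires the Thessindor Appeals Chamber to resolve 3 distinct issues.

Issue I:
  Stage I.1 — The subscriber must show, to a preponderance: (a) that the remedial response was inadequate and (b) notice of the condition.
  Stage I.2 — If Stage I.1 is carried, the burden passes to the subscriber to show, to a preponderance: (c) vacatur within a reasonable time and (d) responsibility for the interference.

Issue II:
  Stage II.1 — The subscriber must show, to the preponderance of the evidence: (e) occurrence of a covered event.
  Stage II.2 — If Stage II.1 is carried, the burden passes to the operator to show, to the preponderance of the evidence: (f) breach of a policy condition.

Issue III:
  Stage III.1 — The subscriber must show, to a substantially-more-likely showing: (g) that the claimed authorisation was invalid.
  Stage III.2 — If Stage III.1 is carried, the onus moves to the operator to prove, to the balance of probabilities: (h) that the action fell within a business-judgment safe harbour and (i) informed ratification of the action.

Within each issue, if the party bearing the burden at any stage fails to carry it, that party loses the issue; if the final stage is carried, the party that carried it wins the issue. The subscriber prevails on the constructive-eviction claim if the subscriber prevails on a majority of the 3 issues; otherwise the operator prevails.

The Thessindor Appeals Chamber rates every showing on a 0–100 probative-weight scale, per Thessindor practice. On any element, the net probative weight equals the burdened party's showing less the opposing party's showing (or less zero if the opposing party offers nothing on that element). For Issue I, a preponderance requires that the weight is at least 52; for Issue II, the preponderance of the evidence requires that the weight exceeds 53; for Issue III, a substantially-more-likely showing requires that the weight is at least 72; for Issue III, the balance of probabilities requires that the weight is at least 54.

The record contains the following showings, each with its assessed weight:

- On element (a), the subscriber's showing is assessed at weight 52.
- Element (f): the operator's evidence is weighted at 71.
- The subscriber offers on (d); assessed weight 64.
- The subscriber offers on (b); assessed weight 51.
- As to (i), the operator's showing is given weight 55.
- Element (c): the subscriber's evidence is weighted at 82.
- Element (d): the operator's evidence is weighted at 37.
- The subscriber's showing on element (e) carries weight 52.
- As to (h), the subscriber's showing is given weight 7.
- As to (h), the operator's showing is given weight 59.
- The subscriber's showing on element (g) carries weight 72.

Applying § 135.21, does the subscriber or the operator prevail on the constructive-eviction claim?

— Issue I —
Stage I.1 (subscriber, a preponderance, weight is at least 52): (a) 52 ≥ 52 — meets; (b) 51 < 52 — fails.
  Not every element is met, so the subscriber fails to carry Stage I.1.
So the operator prevails on this issue.
— Issue II —
At Stage II.1 the subscriber must meet the preponderance of the evidence (weight exceeds 53): on (e) the weight is 52, ≤ 53, so (e) does not meet the standard.
  The subscriber does not carry Stage II.1.
So the operator prevails on this issue.
— Issue III —
Stage III.1 — burden on subscriber; standard: a substantially-more-likely showing (weight is at least 72).
    (g): 72 ≥ 72 [met]
  Stage III.1 carried; the burden shifts to the operator.
Stage III.2 — burden on operator; standard: the balance of probabilities (weight is at least 54).
    (h): 59 − 7 = 52 < 54 [not met]
    (i): 55 ≥ 54 [met]
  The operator does not carry Stage III.2.
The analysis ends at Stage III.2; the subscriber prevails on this issue.
Per-issue: Issue I → operator; Issue II → operator; Issue III → subscriber. The subscriber must prevail on a majority of issues; overall, the operator prevails.

operator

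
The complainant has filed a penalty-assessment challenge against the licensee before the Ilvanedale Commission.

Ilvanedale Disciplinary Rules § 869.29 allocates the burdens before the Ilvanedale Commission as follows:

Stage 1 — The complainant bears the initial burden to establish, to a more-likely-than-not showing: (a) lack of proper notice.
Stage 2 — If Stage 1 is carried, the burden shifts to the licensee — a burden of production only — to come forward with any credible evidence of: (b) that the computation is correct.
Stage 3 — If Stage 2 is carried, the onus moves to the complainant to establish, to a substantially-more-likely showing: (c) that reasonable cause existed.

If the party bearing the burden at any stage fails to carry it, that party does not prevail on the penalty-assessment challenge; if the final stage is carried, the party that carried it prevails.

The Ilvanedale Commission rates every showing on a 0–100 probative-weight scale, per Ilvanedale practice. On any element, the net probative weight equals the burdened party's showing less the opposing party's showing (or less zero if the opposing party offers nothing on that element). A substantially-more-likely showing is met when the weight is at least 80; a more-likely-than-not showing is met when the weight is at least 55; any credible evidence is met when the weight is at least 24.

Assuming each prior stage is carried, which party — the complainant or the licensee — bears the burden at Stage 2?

Stage 2's rule assigns the burden to the licensee (to any credible evidence).

licensee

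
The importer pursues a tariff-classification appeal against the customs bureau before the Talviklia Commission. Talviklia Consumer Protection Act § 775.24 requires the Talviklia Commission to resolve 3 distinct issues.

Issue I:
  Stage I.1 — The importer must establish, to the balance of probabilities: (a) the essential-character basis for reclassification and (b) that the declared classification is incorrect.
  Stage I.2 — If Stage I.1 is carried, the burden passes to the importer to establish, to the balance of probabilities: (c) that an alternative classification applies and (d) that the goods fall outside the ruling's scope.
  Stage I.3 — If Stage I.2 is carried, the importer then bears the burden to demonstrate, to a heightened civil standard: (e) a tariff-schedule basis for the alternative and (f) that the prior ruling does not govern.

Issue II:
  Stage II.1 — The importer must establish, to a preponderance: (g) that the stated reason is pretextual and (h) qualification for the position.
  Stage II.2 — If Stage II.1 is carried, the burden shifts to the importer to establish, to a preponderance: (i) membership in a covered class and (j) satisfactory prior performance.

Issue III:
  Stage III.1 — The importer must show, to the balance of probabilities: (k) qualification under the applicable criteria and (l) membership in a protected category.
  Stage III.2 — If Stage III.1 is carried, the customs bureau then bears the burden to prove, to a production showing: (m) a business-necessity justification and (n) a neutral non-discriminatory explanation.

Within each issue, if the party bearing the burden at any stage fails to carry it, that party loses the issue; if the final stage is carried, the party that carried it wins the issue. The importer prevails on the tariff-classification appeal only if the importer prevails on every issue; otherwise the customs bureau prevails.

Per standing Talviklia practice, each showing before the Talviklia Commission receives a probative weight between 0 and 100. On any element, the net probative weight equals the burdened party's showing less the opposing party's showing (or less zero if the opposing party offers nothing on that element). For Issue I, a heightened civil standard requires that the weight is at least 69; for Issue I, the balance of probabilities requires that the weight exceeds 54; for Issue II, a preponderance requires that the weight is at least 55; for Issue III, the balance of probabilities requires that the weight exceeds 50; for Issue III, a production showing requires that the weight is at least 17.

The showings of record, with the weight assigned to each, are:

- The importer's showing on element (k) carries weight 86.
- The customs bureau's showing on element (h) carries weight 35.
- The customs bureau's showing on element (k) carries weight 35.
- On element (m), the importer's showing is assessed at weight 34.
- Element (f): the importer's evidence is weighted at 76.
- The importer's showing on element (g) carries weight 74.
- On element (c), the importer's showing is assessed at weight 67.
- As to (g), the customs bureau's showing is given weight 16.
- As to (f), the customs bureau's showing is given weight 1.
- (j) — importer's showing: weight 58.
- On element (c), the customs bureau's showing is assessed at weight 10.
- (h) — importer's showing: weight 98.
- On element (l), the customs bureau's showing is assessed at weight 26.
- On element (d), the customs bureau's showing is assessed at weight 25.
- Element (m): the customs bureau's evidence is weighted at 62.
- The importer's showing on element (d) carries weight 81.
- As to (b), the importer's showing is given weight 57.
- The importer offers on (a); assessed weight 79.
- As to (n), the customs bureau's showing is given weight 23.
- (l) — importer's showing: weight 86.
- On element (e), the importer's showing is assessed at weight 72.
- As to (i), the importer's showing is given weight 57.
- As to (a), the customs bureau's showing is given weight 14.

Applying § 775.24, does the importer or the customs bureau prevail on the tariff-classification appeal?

customs bureau

— Issue I —
Stage I.1 (importer, the balance of probabilities, weight exceeds 54): (a) net 79−14=65 > 54 — meets; (b) 57 > 54 — meets.
  Stage I.1 carried; the burden remains with the importer.
Stage I.2 (importer, the balance of probabilities, weight exceeds 54): (c) net 67−10=57 > 54 — meets; (d) net 81−25=56 > 54 — meets.
  Stage I.2 is satisfied; the importer continues to bear the burden.
Stage I.3 (importer, a heightened civil standard, weight is at least 69): (e) 72 ≥ 69 — meets; (f) net 76−1=75 ≥ 69 — meets.
  All elements met at the final stage.
With every stage satisfied, the importer prevails on this issue.
— Issue II —
At Stage II.1 the importer must meet a preponderance (weight is at least 55): on (g) the weight is 74 less the opposing 16 gives net 58, ≥ 55, so (g) meets the standard; on (h) the weight is 98 less the opposing 35 gives net 63, which does reach 55, so (h) meets the standard.
  Stage II.1 carried; the burden remains with the importer.
At Stage II.2 the importer must meet a preponderance (weight is at least 55): on (i) the weight is 57, which does reach 55, so (i) meets the standard; on (j) the weight is 58, which does reach 55, so (j) meets the standard.
  The importer carries the last stage.
Every stage carried; the importer prevails on this issue.
— Issue III —
At Stage III.1 the importer must meet the balance of probabilities (weight exceeds 50): on (k) the weight is 86 less the opposing 35 gives net 51, which does exceed 50, so (k) meets the standard; on (l) the weight is 86 less the opposing 26 gives net 60, > 50, so (l) meets the standard.
  All elements met. The burden passes to the customs bureau.
At Stage III.2 the customs bureau must meet a production showing (weight is at least 17): on (m) the weight is 62 less the opposing 34 gives net 28, ≥ 17, so (m) meets the standard; on (n) the weight is 23, which does reach 17, so (n) meets the standard.
  Stage III.2 carried; the final stage is satisfied.
Every stage carried; the customs bureau prevails on this issue.
Per-issue: Issue I → importer; Issue II → importer; Issue III → customs bureau. The importer must prevail on every issue; overall, the customs bureau prevails.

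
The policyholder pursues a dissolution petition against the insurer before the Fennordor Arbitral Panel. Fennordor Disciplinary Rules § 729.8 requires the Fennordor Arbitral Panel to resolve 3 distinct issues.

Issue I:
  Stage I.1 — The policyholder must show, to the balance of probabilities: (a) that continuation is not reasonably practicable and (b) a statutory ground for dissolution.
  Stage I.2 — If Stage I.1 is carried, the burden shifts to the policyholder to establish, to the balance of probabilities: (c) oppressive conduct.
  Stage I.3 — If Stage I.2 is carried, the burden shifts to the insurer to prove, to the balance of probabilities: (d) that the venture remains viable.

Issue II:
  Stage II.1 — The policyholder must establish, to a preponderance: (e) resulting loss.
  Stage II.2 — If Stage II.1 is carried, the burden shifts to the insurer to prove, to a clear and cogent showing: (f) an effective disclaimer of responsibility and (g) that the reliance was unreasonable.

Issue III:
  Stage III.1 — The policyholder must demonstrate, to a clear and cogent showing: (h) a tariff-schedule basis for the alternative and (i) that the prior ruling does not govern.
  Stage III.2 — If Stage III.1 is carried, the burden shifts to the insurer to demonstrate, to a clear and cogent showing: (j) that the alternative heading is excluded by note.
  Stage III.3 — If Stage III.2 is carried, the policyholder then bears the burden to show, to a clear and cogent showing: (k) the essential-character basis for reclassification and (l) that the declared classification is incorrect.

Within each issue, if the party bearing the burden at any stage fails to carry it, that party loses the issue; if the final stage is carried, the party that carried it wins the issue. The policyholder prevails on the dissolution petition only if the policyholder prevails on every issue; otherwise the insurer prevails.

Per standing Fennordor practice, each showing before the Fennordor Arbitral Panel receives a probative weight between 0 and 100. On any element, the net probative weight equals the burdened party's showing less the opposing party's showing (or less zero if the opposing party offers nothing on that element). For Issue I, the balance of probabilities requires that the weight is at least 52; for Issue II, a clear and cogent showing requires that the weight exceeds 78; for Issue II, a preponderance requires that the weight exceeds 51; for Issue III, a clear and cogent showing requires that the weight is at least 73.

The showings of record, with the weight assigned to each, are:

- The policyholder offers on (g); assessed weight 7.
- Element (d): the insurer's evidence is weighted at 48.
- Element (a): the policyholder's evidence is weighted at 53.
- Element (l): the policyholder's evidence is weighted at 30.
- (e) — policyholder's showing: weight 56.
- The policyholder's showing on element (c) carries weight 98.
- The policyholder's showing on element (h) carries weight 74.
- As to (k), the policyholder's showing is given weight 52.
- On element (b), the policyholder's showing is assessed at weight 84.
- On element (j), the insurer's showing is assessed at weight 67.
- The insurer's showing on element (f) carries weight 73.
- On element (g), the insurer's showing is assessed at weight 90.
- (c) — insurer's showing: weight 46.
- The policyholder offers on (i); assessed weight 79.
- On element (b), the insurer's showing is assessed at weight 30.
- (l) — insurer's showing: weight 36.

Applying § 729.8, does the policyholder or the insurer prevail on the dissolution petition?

— Issue I —
Stage I.1 — burden on policyholder; standard: the balance of probabilities (weight is at least 52).
    (a): 53 ≥ 52 [met]
    (b): 84 − 30 = 54 ≥ 52 [met]
  Stage I.1 is satisfied; the policyholder continues to bear the burden.
Stage I.2 — burden on policyholder; standard: the balance of probabilities (weight is at least 52).
    (c): 98 − 46 = 52 ≥ 52 [met]
  Stage I.2 carried; the burden shifts to the insurer.
Stage I.3 — burden on insurer; standard: the balance of probabilities (weight is at least 52).
    (d): 48 < 52 [not met]
  Not every element is met, so the insurer fails to carry Stage I.3.
So the policyholder prevails on this issue.
— Issue II —
At Stage II.1 the policyholder must meet a preponderance (weight exceeds 51): on (e) the weight is 56, which does exceed 51, so (e) meets the standard.
  Stage II.1 carried; the burden shifts to the insurer.
At Stage II.2 the insurer must meet a clear and cogent showing (weight exceeds 78): on (f) the weight is 73, which does not exceed 78, so (f) does not meet the standard; on (g) the weight is 90 less the opposing 7 gives net 83, which does exceed 78, so (g) meets the standard.
  Stage II.2 not carried; the insurer fails its burden.
The policyholder prevails on this issue.
— Issue III —
At Stage III.1 the policyholder must meet a clear and cogent showing (weight is at least 73): on (h) the weight is 74, which does reach 73, so (h) meets the standard; on (i) the weight is 79, ≥ 73, so (i) meets the standard.
  Stage III.1 is satisfied; the onus moves to the insurer.
At Stage III.2 the insurer must meet a clear and cogent showing (weight is at least 73): on (j) the weight is 67, < 73, so (j) does not meet the standard.
  Stage III.2 not carried; the insurer fails its burden.
The analysis ends at Stage III.2; the policyholder prevails on this issue.
Per-issue: Issue I → policyholder; Issue II → policyholder; Issue III → policyholder. The policyholder must prevail on every issue; overall, the policyholder prevails.

policyholder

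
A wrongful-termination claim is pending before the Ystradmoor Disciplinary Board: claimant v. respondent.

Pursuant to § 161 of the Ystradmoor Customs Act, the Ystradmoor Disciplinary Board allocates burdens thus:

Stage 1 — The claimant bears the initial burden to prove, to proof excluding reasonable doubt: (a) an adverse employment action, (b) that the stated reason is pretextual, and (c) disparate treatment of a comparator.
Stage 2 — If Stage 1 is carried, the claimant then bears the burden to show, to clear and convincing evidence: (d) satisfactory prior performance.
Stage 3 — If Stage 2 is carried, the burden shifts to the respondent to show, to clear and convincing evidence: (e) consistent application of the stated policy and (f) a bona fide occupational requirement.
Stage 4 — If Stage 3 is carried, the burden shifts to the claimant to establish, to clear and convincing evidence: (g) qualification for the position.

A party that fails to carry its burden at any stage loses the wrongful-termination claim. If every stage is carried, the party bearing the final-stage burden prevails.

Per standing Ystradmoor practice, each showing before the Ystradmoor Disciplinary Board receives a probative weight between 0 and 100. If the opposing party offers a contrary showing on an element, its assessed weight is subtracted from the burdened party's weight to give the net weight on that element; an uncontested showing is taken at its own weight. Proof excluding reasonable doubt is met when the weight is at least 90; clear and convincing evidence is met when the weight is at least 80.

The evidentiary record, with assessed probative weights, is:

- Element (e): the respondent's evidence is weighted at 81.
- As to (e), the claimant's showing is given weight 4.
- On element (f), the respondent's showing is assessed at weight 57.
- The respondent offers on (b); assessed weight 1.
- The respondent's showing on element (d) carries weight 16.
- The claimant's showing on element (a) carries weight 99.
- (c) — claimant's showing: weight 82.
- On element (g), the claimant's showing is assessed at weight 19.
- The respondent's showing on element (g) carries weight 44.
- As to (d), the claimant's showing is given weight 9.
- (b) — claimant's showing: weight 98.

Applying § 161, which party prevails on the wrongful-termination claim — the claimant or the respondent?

respondent

Stage 1 (claimant, proof excluding reasonable doubt, weight is at least 90): (a) 99 ≥ 90 — meets; (b) net 98−1=97 ≥ 90 — meets; (c) 82 < 90 — fails.
  The claimant does not carry Stage 1.
The respondent prevails.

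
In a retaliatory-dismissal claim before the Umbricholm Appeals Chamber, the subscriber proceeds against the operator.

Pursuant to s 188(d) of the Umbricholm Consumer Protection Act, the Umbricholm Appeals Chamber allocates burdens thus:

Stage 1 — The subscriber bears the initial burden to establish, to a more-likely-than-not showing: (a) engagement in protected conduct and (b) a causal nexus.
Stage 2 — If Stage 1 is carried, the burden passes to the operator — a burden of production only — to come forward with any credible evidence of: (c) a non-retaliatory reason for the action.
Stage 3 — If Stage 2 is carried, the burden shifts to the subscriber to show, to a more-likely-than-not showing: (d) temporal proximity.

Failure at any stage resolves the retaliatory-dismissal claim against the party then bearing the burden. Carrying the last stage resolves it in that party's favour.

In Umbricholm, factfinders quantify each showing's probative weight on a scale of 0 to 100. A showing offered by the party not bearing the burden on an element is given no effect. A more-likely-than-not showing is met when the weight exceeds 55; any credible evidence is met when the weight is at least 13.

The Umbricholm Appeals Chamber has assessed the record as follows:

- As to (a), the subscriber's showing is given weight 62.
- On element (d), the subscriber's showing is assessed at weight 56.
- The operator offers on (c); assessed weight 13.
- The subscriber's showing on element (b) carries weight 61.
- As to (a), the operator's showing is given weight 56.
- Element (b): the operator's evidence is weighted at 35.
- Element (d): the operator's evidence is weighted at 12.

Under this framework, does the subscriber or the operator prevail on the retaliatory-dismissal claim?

subscriber

At Stage 1 the subscriber must meet a more-likely-than-not showing (weight exceeds 55): on (a) the weight is 62 (the operator's 56 is given no effect), > 55, so (a) meets the standard; on (b) the weight is 61 (the operator's 35 is given no effect), which does exceed 55, so (b) meets the standard.
  Stage 1 is satisfied; the onus moves to the operator.
At Stage 2 the operator must meet any credible evidence (weight is at least 13): on (c) the weight is 13, ≥ 13, so (c) meets the standard.
  Stage 2 carried; the burden shifts to the subscriber.
At Stage 3 the subscriber must meet a more-likely-than-not showing (weight exceeds 55): on (d) the weight is 56 (the operator's 12 is given no effect), which does exceed 55, so (d) meets the standard.
  All elements met at the final stage.
With every stage satisfied, the subscriber prevails.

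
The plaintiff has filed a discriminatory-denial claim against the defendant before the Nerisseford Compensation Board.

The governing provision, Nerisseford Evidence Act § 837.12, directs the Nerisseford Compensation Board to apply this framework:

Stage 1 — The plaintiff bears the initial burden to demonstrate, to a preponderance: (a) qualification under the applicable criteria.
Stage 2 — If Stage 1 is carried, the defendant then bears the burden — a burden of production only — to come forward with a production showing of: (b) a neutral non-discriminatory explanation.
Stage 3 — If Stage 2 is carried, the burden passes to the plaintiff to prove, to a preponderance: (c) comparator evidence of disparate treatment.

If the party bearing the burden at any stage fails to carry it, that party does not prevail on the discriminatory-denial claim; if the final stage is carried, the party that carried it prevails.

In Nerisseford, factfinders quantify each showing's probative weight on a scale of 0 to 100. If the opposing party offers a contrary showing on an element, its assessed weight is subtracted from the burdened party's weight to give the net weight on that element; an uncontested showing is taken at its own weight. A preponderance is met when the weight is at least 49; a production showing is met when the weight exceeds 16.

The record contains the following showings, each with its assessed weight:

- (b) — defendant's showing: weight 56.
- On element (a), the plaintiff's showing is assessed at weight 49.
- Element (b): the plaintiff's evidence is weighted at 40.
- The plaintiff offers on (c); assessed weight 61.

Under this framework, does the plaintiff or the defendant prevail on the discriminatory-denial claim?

plaintiff

Stage 1 — burden on plaintiff; standard: a preponderance (weight is at least 49).
    (a): 49 ≥ 49 [met]
  The plaintiff carries Stage 1; the defendant now bears the burden.
Stage 2 — burden on defendant; standard: a production showing (weight exceeds 16).
    (b): 56 − 40 = 16 ≤ 16 [not met]
  Stage 2 not carried; the defendant fails its burden.
The analysis ends at Stage 2; the plaintiff prevails.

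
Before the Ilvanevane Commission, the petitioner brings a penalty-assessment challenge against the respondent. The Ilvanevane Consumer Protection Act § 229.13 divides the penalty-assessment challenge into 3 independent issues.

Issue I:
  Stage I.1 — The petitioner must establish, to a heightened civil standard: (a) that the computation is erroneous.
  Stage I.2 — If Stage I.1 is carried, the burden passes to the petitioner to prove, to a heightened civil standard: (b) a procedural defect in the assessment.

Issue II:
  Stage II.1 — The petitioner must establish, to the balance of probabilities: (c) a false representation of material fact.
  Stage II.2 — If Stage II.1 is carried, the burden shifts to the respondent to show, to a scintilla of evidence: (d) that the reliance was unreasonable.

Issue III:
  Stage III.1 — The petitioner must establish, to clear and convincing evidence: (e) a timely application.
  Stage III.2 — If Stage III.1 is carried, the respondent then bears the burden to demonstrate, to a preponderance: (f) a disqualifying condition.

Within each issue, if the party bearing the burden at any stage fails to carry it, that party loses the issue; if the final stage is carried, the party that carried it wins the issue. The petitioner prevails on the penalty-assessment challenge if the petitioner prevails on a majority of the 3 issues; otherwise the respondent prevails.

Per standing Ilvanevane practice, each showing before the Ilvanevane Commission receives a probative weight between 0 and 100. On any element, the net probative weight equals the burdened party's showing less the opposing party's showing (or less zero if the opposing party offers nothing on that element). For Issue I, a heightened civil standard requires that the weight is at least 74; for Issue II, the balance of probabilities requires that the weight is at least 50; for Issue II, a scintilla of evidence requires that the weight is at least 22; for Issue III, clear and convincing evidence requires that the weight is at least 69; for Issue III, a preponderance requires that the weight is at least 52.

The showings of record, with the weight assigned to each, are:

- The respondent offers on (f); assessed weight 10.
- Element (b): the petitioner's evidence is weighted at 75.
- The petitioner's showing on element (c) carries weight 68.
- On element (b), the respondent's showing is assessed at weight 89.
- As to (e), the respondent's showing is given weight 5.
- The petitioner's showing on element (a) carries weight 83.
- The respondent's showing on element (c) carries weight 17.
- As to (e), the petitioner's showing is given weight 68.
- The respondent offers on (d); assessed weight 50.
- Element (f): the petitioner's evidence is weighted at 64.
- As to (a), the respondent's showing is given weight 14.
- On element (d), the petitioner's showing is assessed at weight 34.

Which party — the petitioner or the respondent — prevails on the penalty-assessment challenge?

respondent

— Issue I —
Stage I.1 — burden on petitioner; standard: a heightened civil standard (weight is at least 74).
    (a): 83 − 14 = 69 < 74 [not met]
  Not every element is met, so the petitioner fails to carry Stage I.1.
So the respondent prevails on this issue.
— Issue II —
At Stage II.1 the petitioner must meet the balance of probabilities (weight is at least 50): on (c) the weight is 68 less the opposing 17 gives net 51, which does reach 50, so (c) meets the standard.
  The petitioner carries Stage II.1; the respondent now bears the burden.
At Stage II.2 the respondent must meet a scintilla of evidence (weight is at least 22): on (d) the weight is 50 less the opposing 34 gives net 16, < 22, so (d) does not meet the standard.
  Not every element is met, so the respondent fails to carry Stage II.2.
So the petitioner prevails on this issue.
— Issue III —
Stage III.1 — burden on petitioner; standard: clear and convincing evidence (weight is at least 69).
    (e): 68 − 5 = 63 < 69 [not met]
  Not every element is met, so the petitioner fails to carry Stage III.1.
So the respondent prevails on this issue.
Per-issue: Issue I → respondent; Issue II → petitioner; Issue III → respondent. The petitioner must prevail on a majority of issues; overall, the respondent prevails.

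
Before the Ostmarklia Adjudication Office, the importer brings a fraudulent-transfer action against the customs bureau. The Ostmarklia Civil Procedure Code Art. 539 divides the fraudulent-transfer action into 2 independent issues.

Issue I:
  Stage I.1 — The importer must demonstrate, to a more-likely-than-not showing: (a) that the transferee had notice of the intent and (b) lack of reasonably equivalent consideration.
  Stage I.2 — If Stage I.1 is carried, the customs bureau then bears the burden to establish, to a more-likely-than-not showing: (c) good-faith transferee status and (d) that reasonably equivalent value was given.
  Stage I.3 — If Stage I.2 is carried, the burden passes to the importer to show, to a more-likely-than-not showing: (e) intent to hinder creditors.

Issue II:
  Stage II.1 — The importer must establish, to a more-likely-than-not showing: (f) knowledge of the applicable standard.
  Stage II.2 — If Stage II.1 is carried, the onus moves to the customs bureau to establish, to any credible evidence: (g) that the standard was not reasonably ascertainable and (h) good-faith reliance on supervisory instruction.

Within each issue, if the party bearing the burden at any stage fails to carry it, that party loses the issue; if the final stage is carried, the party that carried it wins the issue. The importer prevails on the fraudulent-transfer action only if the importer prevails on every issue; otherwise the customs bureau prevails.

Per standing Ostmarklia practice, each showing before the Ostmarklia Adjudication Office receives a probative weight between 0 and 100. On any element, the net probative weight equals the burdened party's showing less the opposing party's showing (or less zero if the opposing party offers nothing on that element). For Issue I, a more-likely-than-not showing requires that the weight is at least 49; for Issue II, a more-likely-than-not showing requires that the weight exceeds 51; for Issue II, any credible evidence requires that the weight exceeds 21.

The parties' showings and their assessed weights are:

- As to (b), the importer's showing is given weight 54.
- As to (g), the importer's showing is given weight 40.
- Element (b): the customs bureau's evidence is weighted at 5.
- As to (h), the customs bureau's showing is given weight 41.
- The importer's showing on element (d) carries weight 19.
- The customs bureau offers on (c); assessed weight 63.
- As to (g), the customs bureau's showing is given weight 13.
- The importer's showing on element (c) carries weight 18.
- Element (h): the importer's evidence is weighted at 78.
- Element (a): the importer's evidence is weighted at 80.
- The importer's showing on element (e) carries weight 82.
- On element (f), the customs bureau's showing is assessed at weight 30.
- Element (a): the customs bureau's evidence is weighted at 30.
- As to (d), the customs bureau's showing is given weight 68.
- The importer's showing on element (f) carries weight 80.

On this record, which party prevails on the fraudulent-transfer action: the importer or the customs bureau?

— Issue I —
Stage I.1 — burden on importer; standard: a more-likely-than-not showing (weight is at least 49).
    (a): 80 − 30 = 50 ≥ 49 [met]
    (b): 54 − 5 = 49 ≥ 49 [met]
  All elements met. The burden passes to the customs bureau.
Stage I.2 — burden on customs bureau; standard: a more-likely-than-not showing (weight is at least 49).
    (c): 63 − 18 = 45 < 49 [not met]
    (d): 68 − 19 = 49 ≥ 49 [met]
  The customs bureau does not carry Stage I.2.
The importer prevails on this issue.
— Issue II —
Stage II.1 — burden on importer; standard: a more-likely-than-not showing (weight exceeds 51).
    (f): 80 − 30 = 50 ≤ 51 [not met]
  Stage II.1 not carried; the importer fails its burden.
The analysis ends at Stage II.1; the customs bureau prevails on this issue.
Per-issue: Issue I → importer; Issue II → customs bureau. The importer must prevail on every issue; overall, the customs bureau prevails.

customs bureau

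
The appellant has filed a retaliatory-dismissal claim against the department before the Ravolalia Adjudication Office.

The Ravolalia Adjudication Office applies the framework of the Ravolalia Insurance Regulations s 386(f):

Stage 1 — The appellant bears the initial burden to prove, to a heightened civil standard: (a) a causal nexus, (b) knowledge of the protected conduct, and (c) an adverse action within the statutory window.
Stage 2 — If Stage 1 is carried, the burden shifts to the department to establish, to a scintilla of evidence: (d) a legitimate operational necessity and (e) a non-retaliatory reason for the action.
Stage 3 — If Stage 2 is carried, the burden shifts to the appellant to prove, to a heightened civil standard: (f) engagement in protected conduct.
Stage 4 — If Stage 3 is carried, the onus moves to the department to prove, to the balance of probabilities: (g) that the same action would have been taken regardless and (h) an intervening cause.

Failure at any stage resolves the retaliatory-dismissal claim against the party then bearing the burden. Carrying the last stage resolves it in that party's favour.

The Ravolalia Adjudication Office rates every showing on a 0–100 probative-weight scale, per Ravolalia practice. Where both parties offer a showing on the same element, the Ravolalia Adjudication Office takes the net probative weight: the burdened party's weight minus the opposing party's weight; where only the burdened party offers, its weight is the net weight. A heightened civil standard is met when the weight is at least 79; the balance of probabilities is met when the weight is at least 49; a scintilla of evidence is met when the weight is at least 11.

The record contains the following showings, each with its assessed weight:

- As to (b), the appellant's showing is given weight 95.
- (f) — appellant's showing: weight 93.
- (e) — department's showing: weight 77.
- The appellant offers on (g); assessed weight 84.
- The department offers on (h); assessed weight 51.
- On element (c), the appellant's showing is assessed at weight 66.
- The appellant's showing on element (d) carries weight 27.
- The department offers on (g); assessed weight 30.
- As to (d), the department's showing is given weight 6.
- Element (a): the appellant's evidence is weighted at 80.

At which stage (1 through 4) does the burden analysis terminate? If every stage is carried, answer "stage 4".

Stage 1 — burden on appellant; standard: a heightened civil standard (weight is at least 79).
    (a): 80 ≥ 79 [met]
    (b): 95 ≥ 79 [met]
    (c): 66 < 79 [not met]
  Stage 1 not carried; the appellant fails its burden.
The department prevails.

stage 1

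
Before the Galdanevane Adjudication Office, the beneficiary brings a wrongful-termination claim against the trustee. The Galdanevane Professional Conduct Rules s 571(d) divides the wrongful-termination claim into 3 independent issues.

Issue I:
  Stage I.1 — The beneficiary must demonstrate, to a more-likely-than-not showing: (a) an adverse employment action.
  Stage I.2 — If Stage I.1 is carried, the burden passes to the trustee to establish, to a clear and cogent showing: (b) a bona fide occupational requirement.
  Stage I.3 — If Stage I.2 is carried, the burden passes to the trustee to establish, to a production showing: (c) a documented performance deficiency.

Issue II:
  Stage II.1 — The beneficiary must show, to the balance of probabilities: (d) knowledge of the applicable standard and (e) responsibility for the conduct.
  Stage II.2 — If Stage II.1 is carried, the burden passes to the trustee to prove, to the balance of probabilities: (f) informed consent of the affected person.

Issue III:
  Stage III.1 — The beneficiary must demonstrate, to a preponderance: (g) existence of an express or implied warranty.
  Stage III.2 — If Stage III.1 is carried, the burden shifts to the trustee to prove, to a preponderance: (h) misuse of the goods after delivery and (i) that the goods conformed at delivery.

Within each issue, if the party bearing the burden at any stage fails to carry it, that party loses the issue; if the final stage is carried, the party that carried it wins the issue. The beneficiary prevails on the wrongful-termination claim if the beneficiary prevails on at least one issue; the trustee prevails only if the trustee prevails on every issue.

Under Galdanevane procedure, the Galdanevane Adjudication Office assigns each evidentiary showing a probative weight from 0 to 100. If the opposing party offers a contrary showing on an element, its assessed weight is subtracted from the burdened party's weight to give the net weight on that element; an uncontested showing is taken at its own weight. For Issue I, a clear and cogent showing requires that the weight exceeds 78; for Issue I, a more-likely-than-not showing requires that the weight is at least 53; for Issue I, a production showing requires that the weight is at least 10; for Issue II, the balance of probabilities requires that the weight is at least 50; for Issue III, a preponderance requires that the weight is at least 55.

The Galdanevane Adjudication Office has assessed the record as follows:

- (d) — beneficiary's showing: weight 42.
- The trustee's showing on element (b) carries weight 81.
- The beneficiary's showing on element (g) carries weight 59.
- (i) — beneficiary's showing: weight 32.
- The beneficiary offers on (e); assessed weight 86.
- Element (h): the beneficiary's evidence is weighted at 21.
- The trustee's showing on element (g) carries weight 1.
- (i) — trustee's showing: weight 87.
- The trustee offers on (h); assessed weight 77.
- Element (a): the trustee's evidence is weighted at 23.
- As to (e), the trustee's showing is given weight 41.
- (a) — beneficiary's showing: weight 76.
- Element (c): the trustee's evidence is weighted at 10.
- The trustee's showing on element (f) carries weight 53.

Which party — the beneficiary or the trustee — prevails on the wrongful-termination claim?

trustee

— Issue I —
At Stage I.1 the beneficiary must meet a more-likely-than-not showing (weight is at least 53): on (a) the weight is 76 less the opposing 23 gives net 53, ≥ 53, so (a) meets the standard.
  All elements met. The burden passes to the trustee.
At Stage I.2 the trustee must meet a clear and cogent showing (weight exceeds 78): on (b) the weight is 81, which does exceed 78, so (b) meets the standard.
  All elements met. The trustee retains the burden for Stage I.3.
At Stage I.3 the trustee must meet a production showing (weight is at least 10): on (c) the weight is 10, which does reach 10, so (c) meets the standard.
  All elements met at the final stage.
All stages carried — the trustee prevails on this issue.
— Issue II —
At Stage II.1 the beneficiary must meet the balance of probabilities (weight is at least 50): on (d) the weight is 42, < 50, so (d) does not meet the standard; on (e) the weight is 86 less the opposing 41 gives net 45, < 50, so (e) does not meet the standard.
  Stage II.1 not carried; the beneficiary fails its burden.
The trustee prevails on this issue.
— Issue III —
Stage III.1 (beneficiary, a preponderance, weight is at least 55): (g) net 59−1=58 ≥ 55 — meets.
  Stage III.1 is satisfied; the onus moves to the trustee.
Stage III.2 (trustee, a preponderance, weight is at least 55): (h) net 77−21=56 ≥ 55 — meets; (i) net 87−32=55 ≥ 55 — meets.
  Stage III.2 carried; the final stage is satisfied.
With every stage satisfied, the trustee prevails on this issue.
Per-issue: Issue I → trustee; Issue II → trustee; Issue III → trustee. The beneficiary must prevail on at least one issue; overall, the trustee prevails.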